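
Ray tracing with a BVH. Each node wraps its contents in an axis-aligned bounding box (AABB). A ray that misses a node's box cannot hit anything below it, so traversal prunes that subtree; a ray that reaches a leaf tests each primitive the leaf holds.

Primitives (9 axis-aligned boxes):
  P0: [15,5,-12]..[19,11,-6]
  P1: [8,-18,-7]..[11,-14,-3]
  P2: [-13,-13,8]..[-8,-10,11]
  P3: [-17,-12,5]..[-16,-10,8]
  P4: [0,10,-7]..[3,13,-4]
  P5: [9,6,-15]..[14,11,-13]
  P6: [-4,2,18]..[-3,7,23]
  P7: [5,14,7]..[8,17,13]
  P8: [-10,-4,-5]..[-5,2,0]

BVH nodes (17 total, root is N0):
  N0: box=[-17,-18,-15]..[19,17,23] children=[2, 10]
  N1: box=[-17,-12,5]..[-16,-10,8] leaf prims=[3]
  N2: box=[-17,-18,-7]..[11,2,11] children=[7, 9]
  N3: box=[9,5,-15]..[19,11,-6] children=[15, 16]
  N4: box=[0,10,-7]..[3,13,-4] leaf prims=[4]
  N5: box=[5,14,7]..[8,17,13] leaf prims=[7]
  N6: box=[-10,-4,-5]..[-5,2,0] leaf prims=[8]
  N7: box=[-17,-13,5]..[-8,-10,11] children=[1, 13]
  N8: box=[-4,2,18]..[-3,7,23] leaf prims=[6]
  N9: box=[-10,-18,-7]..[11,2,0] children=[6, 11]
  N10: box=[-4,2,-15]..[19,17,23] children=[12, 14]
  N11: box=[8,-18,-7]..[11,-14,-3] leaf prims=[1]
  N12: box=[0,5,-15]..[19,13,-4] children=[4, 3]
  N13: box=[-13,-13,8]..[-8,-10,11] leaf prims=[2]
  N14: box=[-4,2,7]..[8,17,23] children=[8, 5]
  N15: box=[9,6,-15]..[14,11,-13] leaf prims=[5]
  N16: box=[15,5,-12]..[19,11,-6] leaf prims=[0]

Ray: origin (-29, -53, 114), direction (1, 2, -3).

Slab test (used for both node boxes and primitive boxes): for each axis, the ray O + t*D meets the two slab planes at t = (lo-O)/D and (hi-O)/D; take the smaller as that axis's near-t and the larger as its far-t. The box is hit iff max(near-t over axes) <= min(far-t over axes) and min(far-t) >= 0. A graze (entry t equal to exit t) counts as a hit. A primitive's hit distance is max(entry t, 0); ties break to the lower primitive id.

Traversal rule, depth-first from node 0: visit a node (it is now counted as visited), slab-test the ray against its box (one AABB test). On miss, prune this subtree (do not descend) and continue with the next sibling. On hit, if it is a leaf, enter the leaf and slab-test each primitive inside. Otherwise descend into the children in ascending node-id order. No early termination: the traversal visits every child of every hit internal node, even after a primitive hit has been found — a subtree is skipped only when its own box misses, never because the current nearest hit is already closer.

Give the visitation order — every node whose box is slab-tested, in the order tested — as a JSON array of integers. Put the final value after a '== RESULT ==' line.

Traverse from the root:
N0 x:[12,48] y:[35/2,35] z:[91/3,43] -> hit [91/3,35], descend [2, 10]
  N2 x:[12,40] y:[35/2,55/2] z:[103/3,121/3] -> miss, prune
  N10 x:[25,48] y:[55/2,35] z:[91/3,43] -> hit [91/3,35], descend [12, 14]
    N12 x:[29,48] y:[29,33] z:[118/3,43] -> miss, prune
    N14 x:[25,37] y:[55/2,35] z:[91/3,107/3] -> hit [91/3,35], descend [5, 8]
      N5 x:[34,37] y:[67/2,35] z:[101/3,107/3] -> hit [34,35] leaf, test {P7@t=34}
      N8 x:[25,26] y:[55/2,30] z:[91/3,32] -> miss, prune

Visited [0, 2, 10, 12, 14, 5, 8]. Tests: 7 box, 1 leaf. Nearest: P7.

== RESULT ==
[0, 2, 10, 12, 14, 5, 8]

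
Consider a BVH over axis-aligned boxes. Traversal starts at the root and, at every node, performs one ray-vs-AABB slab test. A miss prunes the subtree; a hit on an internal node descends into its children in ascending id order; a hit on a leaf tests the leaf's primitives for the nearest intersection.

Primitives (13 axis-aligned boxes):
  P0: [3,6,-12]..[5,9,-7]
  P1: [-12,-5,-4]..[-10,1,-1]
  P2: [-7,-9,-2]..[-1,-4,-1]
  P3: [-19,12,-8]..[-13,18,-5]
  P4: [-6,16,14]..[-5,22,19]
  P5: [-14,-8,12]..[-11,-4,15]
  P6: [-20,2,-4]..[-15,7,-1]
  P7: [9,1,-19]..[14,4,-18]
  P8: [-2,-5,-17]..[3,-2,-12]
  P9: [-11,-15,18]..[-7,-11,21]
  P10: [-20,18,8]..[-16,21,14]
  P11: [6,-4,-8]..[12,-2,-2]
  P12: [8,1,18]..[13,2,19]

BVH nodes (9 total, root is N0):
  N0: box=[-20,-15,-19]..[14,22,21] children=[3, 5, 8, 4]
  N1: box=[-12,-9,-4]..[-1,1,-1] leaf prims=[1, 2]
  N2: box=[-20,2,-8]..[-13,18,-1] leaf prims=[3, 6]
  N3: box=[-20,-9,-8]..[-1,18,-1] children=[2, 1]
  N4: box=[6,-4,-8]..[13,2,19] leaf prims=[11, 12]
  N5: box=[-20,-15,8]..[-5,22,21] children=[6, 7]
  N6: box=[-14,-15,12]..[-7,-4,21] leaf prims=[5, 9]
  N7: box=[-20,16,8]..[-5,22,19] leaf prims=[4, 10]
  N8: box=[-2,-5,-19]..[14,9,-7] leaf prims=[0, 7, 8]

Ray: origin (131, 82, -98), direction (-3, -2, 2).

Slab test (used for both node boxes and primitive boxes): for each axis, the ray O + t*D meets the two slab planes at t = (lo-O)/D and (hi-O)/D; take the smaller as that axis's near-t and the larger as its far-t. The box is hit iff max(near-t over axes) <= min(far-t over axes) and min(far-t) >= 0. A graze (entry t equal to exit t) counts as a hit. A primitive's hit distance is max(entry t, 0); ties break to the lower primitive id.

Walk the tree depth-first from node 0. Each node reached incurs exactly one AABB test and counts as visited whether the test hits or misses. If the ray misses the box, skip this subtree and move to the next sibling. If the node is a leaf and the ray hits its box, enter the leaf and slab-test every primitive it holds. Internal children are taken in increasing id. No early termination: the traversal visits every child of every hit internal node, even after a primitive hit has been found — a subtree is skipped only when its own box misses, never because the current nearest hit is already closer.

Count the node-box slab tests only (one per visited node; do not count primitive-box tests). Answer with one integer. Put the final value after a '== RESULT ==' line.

Traverse from the root:
N0 x:[39,151/3] y:[30,97/2] z:[79/2,119/2] -> hit [79/2,97/2], descend [3, 4, 5, 8]
  N3 x:[44,151/3] y:[32,91/2] z:[45,97/2] -> hit [45,91/2], descend [1, 2]
    N1 x:[44,143/3] y:[81/2,91/2] z:[47,97/2] -> miss, prune
    N2 x:[48,151/3] y:[32,40] z:[45,97/2] -> miss, prune
  N4 x:[118/3,125/3] y:[40,43] z:[45,117/2] -> miss, prune
  N5 x:[136/3,151/3] y:[30,97/2] z:[53,119/2] -> miss, prune
  N8 x:[39,133/3] y:[73/2,87/2] z:[79/2,91/2] -> hit [79/2,87/2] leaf, test {P0(miss), P7@t=79/2, P8@t=128/3}

Summary -> nodes [0, 3, 1, 2, 4, 5, 8]; box-tests=7; leaf-entries=1; first=P7

== RESULT ==
7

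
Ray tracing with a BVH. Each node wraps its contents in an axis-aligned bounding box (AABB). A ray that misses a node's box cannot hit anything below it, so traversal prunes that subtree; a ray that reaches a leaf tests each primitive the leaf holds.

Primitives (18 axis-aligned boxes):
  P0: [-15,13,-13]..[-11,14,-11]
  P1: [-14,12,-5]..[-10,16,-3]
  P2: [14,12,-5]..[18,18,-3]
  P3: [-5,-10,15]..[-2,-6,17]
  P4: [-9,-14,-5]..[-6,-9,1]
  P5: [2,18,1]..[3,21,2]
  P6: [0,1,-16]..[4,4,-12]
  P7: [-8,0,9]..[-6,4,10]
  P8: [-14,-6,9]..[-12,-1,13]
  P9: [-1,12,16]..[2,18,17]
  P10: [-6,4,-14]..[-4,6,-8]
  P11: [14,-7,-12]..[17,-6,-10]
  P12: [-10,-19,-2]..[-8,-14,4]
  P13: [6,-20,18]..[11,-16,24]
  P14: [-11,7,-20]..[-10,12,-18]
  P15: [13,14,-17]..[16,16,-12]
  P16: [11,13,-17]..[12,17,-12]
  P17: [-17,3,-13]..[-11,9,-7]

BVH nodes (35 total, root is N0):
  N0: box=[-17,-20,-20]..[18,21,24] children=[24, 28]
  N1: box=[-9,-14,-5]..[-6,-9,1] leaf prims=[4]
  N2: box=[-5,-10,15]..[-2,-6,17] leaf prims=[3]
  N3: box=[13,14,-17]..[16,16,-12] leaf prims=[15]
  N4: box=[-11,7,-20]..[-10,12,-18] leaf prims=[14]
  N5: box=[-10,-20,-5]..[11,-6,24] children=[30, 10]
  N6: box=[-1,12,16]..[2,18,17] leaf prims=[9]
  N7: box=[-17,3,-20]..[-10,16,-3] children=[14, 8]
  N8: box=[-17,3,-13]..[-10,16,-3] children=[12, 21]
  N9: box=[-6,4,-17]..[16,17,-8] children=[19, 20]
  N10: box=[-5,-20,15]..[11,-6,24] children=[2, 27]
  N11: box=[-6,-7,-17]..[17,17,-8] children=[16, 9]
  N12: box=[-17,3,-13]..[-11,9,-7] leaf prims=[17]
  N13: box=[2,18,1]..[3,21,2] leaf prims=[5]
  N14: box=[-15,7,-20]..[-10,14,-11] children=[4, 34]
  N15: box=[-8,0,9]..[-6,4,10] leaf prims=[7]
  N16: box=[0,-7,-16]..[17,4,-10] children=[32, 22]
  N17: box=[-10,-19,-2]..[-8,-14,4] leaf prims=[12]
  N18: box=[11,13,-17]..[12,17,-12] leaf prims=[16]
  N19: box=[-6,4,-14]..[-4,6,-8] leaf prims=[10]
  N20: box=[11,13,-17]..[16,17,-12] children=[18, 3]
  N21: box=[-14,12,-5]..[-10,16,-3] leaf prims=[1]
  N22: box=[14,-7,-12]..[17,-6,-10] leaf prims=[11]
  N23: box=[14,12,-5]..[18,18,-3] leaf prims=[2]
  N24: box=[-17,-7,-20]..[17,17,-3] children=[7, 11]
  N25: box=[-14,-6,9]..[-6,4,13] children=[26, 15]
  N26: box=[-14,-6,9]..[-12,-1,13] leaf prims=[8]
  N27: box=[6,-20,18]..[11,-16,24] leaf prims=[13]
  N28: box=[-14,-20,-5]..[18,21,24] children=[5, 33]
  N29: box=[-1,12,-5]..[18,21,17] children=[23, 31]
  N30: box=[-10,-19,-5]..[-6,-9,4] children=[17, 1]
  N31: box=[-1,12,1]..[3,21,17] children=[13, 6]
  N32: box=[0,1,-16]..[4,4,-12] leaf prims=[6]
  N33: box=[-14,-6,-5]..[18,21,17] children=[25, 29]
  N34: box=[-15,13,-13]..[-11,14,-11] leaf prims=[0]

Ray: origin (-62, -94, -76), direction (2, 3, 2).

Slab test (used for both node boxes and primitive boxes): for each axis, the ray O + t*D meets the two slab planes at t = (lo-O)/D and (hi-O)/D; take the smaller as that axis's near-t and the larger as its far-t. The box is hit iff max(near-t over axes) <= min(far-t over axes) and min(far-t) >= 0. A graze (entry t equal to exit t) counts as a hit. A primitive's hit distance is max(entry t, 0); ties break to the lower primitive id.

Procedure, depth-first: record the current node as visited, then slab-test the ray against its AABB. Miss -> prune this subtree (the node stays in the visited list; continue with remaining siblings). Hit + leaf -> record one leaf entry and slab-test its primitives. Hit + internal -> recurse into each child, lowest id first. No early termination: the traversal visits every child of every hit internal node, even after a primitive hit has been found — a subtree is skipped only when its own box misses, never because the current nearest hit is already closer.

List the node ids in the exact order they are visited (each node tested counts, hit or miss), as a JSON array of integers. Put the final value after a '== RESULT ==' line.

Trace the traversal:
N0 x:[45/2,40] y:[74/3,115/3] z:[28,50] -> hit [28,115/3], descend [24, 28]
  N24 x:[45/2,79/2] y:[29,37] z:[28,73/2] -> hit [29,73/2], descend [7, 11]
    N7 x:[45/2,26] y:[97/3,110/3] z:[28,73/2] -> miss, prune
    N11 x:[28,79/2] y:[29,37] z:[59/2,34] -> hit [59/2,34], descend [9, 16]
      N9 x:[28,39] y:[98/3,37] z:[59/2,34] -> hit [98/3,34], descend [19, 20]
        N19 x:[28,29] y:[98/3,100/3] z:[31,34] -> miss, prune
        N20 x:[73/2,39] y:[107/3,37] z:[59/2,32] -> miss, prune
      N16 x:[31,79/2] y:[29,98/3] z:[30,33] -> hit [31,98/3], descend [22, 32]
        N22 x:[38,79/2] y:[29,88/3] z:[32,33] -> miss, prune
        N32 x:[31,33] y:[95/3,98/3] z:[30,32] -> hit [95/3,32] leaf, test {P6@t=95/3}
  N28 x:[24,40] y:[74/3,115/3] z:[71/2,50] -> hit [71/2,115/3], descend [5, 33]
    N5 x:[26,73/2] y:[74/3,88/3] z:[71/2,50] -> miss, prune
    N33 x:[24,40] y:[88/3,115/3] z:[71/2,93/2] -> hit [71/2,115/3], descend [25, 29]
      N25 x:[24,28] y:[88/3,98/3] z:[85/2,89/2] -> miss, prune
      N29 x:[61/2,40] y:[106/3,115/3] z:[71/2,93/2] -> hit [71/2,115/3], descend [23, 31]
        N23 x:[38,40] y:[106/3,112/3] z:[71/2,73/2] -> miss, prune
        N31 x:[61/2,65/2] y:[106/3,115/3] z:[77/2,93/2] -> miss, prune

Summary -> nodes [0, 24, 7, 11, 9, 19, 20, 16, 22, 32, 28, 5, 33, 25, 29, 23, 31]; box-tests=17; leaf-entries=1; first=P6

== RESULT ==
[0, 24, 7, 11, 9, 19, 20, 16, 22, 32, 28, 5, 33, 25, 29, 23, 31]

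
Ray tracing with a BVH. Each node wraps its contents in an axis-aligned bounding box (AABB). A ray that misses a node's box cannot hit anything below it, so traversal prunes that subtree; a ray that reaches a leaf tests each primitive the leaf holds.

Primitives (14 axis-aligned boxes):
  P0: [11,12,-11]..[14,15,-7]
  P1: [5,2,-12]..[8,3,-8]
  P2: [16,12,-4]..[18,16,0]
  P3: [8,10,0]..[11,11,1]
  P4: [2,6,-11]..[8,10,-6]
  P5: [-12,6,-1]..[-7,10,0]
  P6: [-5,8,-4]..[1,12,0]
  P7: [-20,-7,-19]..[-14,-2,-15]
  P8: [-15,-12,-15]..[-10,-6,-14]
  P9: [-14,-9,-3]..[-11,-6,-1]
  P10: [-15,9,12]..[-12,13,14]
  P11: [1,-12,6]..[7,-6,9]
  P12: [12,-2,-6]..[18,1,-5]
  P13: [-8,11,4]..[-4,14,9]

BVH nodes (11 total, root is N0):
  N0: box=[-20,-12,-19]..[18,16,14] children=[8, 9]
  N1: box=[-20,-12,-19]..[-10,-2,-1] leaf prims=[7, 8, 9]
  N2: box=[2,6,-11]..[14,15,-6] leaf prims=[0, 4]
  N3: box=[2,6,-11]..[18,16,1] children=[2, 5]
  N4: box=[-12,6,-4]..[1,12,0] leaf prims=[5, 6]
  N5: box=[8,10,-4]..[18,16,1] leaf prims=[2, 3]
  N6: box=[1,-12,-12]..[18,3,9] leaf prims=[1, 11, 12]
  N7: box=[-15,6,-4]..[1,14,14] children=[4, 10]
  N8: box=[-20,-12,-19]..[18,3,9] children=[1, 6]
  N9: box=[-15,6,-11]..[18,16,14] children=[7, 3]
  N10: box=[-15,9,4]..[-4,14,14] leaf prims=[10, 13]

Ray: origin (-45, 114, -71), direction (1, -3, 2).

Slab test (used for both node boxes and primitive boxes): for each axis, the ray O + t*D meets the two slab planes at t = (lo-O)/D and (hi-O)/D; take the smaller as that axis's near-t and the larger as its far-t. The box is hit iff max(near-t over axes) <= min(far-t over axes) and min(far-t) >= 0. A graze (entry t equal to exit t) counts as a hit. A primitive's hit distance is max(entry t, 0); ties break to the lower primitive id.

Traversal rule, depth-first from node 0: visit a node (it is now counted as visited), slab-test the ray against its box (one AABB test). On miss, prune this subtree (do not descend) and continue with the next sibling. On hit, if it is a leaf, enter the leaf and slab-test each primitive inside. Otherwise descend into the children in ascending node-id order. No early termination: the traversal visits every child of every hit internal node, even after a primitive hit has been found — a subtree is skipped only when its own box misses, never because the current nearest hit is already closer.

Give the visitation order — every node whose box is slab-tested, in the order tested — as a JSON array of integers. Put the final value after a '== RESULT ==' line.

Trace the traversal:
N0 x:[25,63] y:[98/3,42] z:[26,85/2] -> hit [98/3,42], descend [8, 9]
  N8 x:[25,63] y:[37,42] z:[26,40] -> hit [37,40], descend [1, 6]
    N1 x:[25,35] y:[116/3,42] z:[26,35] -> miss, prune
    N6 x:[46,63] y:[37,42] z:[59/2,40] -> miss, prune
  N9 x:[30,63] y:[98/3,36] z:[30,85/2] -> hit [98/3,36], descend [3, 7]
    N3 x:[47,63] y:[98/3,36] z:[30,36] -> miss, prune
    N7 x:[30,46] y:[100/3,36] z:[67/2,85/2] -> hit [67/2,36], descend [4, 10]
      N4 x:[33,46] y:[34,36] z:[67/2,71/2] -> hit [34,71/2] leaf, test {P5@t=35, P6(miss)}
      N10 x:[30,41] y:[100/3,35] z:[75/2,85/2] -> miss, prune

order=[0, 8, 1, 6, 9, 3, 7, 4, 10]  |boxes|=9  |leaves|=1  hit=P5

== RESULT ==
[0, 8, 1, 6, 9, 3, 7, 4, 10]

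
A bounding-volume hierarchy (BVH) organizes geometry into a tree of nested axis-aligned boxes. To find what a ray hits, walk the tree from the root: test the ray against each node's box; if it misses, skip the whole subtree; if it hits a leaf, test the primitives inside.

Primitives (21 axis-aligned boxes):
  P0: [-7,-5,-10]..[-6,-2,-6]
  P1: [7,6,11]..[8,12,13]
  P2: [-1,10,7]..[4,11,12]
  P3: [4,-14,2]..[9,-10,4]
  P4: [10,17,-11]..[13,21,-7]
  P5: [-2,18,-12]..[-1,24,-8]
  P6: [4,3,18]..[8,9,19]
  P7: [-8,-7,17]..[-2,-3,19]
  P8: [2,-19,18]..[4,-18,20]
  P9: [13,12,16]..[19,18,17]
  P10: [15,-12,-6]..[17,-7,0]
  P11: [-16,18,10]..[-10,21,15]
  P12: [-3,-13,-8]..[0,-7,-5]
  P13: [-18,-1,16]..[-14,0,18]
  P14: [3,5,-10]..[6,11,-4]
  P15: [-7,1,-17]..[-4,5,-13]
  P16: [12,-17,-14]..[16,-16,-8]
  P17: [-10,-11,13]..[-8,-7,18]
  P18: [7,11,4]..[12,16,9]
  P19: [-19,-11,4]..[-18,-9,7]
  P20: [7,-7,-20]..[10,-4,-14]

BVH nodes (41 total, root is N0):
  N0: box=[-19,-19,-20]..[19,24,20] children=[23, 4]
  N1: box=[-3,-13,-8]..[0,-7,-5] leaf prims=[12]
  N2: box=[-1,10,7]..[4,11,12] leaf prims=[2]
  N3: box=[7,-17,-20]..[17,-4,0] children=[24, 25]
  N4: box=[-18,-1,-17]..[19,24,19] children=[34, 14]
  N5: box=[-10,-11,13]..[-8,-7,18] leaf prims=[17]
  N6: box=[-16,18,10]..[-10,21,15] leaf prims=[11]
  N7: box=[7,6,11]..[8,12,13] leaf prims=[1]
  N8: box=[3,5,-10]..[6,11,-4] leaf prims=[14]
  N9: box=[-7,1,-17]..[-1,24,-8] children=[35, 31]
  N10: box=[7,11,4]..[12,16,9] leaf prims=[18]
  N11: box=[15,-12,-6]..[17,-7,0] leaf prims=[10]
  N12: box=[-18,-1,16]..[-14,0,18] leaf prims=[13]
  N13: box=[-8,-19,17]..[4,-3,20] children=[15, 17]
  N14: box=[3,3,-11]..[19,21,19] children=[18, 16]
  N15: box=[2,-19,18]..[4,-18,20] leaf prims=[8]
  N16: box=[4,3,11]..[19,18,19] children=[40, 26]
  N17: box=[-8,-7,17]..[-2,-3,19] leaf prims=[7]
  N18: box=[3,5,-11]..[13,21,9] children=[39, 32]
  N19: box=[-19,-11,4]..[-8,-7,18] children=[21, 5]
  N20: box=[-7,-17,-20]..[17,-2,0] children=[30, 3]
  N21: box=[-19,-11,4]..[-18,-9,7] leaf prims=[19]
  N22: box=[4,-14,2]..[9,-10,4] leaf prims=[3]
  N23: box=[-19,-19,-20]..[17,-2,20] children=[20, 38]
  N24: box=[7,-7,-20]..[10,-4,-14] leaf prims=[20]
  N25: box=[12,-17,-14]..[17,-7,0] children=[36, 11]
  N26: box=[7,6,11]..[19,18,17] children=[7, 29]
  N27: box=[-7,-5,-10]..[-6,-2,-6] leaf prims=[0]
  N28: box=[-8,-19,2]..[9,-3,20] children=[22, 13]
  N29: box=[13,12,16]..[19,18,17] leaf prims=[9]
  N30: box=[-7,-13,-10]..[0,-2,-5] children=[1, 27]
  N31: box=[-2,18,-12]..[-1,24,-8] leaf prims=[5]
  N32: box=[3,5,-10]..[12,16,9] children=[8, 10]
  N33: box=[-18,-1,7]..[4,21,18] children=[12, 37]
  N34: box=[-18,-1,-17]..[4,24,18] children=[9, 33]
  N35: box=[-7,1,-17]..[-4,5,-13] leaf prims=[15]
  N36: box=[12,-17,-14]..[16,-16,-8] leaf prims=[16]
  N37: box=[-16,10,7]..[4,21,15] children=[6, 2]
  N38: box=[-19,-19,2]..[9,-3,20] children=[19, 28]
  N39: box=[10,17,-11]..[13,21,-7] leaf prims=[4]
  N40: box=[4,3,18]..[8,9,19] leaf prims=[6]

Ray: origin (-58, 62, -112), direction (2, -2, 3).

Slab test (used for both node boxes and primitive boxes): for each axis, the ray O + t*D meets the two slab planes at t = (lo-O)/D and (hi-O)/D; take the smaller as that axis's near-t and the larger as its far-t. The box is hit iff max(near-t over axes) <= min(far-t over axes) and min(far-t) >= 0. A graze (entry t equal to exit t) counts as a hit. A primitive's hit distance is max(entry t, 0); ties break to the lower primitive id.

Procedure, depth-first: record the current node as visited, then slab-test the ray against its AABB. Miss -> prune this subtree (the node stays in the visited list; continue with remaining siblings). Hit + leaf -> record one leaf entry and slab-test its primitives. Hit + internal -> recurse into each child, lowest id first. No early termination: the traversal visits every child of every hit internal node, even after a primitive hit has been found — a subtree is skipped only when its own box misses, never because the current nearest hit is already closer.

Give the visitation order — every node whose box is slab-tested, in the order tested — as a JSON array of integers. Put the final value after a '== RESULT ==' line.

Walk:
N0 x:[39/2,77/2] y:[19,81/2] z:[92/3,44] -> hit [92/3,77/2], descend [4, 23]
  N4 x:[20,77/2] y:[19,63/2] z:[95/3,131/3] -> miss, prune
  N23 x:[39/2,75/2] y:[32,81/2] z:[92/3,44] -> hit [32,75/2], descend [20, 38]
    N20 x:[51/2,75/2] y:[32,79/2] z:[92/3,112/3] -> hit [32,112/3], descend [3, 30]
      N3 x:[65/2,75/2] y:[33,79/2] z:[92/3,112/3] -> hit [33,112/3], descend [24, 25]
        N24 x:[65/2,34] y:[33,69/2] z:[92/3,98/3] -> miss, prune
        N25 x:[35,75/2] y:[69/2,79/2] z:[98/3,112/3] -> hit [35,112/3], descend [11, 36]
          N11 x:[73/2,75/2] y:[69/2,37] z:[106/3,112/3] -> hit [73/2,37] leaf, test {P10@t=73/2}
          N36 x:[35,37] y:[39,79/2] z:[98/3,104/3] -> miss, prune
      N30 x:[51/2,29] y:[32,75/2] z:[34,107/3] -> miss, prune
    N38 x:[39/2,67/2] y:[65/2,81/2] z:[38,44] -> miss, prune

11 AABB tests over nodes [0, 4, 23, 20, 3, 24, 25, 11, 36, 30, 38]; 1 leaf entered; closest P10.

== RESULT ==
[0, 4, 23, 20, 3, 24, 25, 11, 36, 30, 38]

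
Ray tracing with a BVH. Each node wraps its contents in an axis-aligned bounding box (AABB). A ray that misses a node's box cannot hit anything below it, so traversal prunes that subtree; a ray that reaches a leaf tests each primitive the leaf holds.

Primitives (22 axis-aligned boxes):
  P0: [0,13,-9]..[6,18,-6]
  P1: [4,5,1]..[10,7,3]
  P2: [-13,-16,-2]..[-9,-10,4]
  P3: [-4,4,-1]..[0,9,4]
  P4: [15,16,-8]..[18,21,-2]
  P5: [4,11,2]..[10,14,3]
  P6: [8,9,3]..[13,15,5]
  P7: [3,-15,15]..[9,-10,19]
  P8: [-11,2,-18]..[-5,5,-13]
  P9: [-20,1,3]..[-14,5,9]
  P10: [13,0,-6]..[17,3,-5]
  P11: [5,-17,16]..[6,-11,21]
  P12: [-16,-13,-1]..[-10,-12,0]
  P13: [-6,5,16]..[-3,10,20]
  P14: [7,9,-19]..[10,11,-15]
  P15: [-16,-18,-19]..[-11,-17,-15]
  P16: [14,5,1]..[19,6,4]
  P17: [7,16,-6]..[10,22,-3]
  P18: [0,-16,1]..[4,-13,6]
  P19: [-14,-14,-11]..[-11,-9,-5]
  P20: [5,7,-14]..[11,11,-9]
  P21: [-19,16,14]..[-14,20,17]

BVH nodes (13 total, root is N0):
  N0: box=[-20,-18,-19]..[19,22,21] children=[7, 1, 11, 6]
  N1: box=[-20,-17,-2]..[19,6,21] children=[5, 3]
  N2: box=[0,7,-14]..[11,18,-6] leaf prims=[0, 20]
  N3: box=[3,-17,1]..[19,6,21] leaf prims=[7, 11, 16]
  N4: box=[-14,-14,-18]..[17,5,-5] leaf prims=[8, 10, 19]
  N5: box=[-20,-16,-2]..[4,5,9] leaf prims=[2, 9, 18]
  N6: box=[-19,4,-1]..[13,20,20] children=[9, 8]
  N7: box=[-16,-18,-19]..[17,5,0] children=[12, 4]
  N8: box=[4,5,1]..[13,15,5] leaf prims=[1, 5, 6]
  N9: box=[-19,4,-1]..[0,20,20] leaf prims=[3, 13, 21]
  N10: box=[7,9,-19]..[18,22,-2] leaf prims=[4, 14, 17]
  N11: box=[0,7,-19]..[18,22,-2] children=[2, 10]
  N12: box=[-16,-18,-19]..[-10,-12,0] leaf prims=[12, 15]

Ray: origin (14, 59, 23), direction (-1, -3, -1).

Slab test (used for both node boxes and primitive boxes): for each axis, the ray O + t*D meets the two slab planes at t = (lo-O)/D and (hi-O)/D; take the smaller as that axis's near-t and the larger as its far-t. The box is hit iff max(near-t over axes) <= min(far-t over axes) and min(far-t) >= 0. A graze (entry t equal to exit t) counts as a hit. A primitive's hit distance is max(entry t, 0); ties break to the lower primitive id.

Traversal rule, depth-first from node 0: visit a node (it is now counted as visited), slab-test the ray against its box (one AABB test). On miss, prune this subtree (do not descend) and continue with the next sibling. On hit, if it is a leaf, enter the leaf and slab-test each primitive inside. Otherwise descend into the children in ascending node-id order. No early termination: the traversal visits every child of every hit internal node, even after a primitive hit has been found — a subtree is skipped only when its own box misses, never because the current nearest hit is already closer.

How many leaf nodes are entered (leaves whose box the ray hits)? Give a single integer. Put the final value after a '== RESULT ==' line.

Trace the traversal:
N0 x:[-5,34] y:[37/3,77/3] z:[2,42] -> hit [37/3,77/3], descend [1, 6, 7, 11]
  N1 x:[-5,34] y:[53/3,76/3] z:[2,25] -> hit [53/3,25], descend [3, 5]
    N3 x:[-5,11] y:[53/3,76/3] z:[2,22] -> miss, prune
    N5 x:[10,34] y:[18,25] z:[14,25] -> hit [18,25] leaf, test {P2@t=23, P9(miss), P18(miss)}
  N6 x:[1,33] y:[13,55/3] z:[3,24] -> hit [13,55/3], descend [8, 9]
    N8 x:[1,10] y:[44/3,18] z:[18,22] -> miss, prune
    N9 x:[14,33] y:[13,55/3] z:[3,24] -> hit [14,55/3] leaf, test {P3(miss), P13(miss), P21(miss)}
  N7 x:[-3,30] y:[18,77/3] z:[23,42] -> hit [23,77/3], descend [4, 12]
    N4 x:[-3,28] y:[18,73/3] z:[28,41] -> miss, prune
    N12 x:[24,30] y:[71/3,77/3] z:[23,42] -> hit [24,77/3] leaf, test {P12@t=24, P15(miss)}
  N11 x:[-4,14] y:[37/3,52/3] z:[25,42] -> miss, prune

Summary -> nodes [0, 1, 3, 5, 6, 8, 9, 7, 4, 12, 11]; box-tests=11; leaf-entries=3; first=P2

== RESULT ==
3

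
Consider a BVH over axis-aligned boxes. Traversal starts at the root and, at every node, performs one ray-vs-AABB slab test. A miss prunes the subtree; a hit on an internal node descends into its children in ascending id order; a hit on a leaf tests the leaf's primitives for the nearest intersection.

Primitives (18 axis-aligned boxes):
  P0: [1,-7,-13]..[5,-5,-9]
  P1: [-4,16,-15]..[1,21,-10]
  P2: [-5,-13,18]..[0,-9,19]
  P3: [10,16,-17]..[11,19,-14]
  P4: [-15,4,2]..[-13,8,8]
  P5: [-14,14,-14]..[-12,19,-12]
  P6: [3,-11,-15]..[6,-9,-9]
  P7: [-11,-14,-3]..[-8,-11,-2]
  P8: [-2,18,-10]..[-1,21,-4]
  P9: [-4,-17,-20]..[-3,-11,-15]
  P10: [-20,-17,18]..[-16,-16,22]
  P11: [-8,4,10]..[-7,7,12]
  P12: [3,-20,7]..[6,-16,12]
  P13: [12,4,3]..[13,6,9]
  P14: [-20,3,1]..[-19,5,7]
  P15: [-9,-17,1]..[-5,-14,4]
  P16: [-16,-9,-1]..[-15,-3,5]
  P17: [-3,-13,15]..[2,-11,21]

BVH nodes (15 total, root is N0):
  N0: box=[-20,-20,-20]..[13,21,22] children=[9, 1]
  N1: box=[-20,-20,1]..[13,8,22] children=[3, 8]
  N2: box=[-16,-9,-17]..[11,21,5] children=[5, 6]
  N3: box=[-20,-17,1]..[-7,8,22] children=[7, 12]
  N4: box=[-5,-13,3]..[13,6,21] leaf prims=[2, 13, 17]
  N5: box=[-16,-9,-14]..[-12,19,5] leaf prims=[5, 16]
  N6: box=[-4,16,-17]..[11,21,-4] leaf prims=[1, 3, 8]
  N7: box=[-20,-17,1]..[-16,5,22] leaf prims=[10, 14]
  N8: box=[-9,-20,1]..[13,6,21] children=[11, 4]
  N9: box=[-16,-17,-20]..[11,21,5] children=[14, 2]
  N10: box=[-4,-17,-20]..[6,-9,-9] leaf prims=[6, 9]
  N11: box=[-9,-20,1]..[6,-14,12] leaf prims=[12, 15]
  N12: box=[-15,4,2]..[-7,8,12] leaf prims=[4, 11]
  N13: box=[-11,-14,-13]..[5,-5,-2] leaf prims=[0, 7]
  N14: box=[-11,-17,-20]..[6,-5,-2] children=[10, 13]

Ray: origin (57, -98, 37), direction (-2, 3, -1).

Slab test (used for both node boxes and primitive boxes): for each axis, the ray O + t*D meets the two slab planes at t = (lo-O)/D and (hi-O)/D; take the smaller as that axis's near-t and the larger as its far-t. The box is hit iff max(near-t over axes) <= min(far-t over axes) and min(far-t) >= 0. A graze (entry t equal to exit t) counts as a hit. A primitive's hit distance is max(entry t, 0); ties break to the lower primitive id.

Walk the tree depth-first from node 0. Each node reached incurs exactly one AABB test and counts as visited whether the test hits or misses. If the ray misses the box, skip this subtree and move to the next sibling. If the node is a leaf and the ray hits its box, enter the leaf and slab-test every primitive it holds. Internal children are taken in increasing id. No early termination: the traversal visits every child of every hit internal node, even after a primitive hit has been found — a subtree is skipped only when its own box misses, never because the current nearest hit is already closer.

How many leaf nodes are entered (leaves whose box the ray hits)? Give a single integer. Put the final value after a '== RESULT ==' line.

Walk:
N0 x:[22,77/2] y:[26,119/3] z:[15,57] -> hit [26,77/2], descend [1, 9]
  N1 x:[22,77/2] y:[26,106/3] z:[15,36] -> hit [26,106/3], descend [3, 8]
    N3 x:[32,77/2] y:[27,106/3] z:[15,36] -> hit [32,106/3], descend [7, 12]
      N7 x:[73/2,77/2] y:[27,103/3] z:[15,36] -> miss, prune
      N12 x:[32,36] y:[34,106/3] z:[25,35] -> hit [34,35] leaf, test {P4@t=35, P11(miss)}
    N8 x:[22,33] y:[26,104/3] z:[16,36] -> hit [26,33], descend [4, 11]
      N4 x:[22,31] y:[85/3,104/3] z:[16,34] -> hit [85/3,31] leaf, test {P2(miss), P13(miss), P17(miss)}
      N11 x:[51/2,33] y:[26,28] z:[25,36] -> hit [26,28] leaf, test {P12@t=26, P15(miss)}
  N9 x:[23,73/2] y:[27,119/3] z:[32,57] -> hit [32,73/2], descend [2, 14]
    N2 x:[23,73/2] y:[89/3,119/3] z:[32,54] -> hit [32,73/2], descend [5, 6]
      N5 x:[69/2,73/2] y:[89/3,39] z:[32,51] -> hit [69/2,73/2] leaf, test {P5(miss), P16(miss)}
      N6 x:[23,61/2] y:[38,119/3] z:[41,54] -> miss, prune
    N14 x:[51/2,34] y:[27,31] z:[39,57] -> miss, prune

Summary -> nodes [0, 1, 3, 7, 12, 8, 4, 11, 9, 2, 5, 6, 14]; box-tests=13; leaf-entries=4; first=P12

== RESULT ==
4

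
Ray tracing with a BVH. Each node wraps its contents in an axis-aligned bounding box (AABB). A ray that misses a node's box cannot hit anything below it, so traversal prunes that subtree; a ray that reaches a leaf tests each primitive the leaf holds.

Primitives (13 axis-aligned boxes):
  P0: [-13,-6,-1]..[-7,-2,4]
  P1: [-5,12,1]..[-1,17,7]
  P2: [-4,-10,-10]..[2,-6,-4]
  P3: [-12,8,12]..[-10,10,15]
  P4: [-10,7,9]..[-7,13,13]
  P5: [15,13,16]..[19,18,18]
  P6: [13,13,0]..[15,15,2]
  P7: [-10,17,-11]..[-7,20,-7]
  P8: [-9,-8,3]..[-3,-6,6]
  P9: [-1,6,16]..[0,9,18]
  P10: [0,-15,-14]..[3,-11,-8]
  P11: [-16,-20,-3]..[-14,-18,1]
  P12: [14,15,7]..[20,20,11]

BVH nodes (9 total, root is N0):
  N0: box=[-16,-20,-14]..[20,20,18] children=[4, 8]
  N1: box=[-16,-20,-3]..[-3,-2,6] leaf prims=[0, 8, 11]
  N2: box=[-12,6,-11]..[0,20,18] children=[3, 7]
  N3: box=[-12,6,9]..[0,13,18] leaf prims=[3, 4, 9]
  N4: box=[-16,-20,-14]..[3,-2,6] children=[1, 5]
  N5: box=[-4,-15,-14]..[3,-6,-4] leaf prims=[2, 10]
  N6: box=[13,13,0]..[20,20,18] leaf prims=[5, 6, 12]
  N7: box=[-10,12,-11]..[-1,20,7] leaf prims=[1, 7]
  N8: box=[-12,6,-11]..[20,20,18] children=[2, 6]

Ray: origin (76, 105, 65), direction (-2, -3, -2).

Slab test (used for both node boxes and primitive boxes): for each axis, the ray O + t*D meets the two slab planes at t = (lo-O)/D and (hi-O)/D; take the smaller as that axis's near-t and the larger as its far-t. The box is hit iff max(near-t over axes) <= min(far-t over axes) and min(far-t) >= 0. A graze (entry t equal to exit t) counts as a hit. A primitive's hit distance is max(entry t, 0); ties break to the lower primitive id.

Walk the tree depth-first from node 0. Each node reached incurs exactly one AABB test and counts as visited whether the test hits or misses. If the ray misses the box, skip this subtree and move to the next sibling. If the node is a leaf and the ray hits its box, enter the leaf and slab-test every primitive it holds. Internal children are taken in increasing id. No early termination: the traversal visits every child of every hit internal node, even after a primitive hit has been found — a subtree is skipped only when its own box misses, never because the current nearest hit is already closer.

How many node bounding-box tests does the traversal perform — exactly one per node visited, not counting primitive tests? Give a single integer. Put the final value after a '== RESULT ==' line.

Trace the traversal:
N0 x:[28,46] y:[85/3,125/3] z:[47/2,79/2] -> hit [85/3,79/2], descend [4, 8]
  N4 x:[73/2,46] y:[107/3,125/3] z:[59/2,79/2] -> hit [73/2,79/2], descend [1, 5]
    N1 x:[79/2,46] y:[107/3,125/3] z:[59/2,34] -> miss, prune
    N5 x:[73/2,40] y:[37,40] z:[69/2,79/2] -> hit [37,79/2] leaf, test {P2@t=37, P10(miss)}
  N8 x:[28,44] y:[85/3,33] z:[47/2,38] -> hit [85/3,33], descend [2, 6]
    N2 x:[38,44] y:[85/3,33] z:[47/2,38] -> miss, prune
    N6 x:[28,63/2] y:[85/3,92/3] z:[47/2,65/2] -> hit [85/3,92/3] leaf, test {P5(miss), P6(miss), P12@t=85/3}

7 AABB tests over nodes [0, 4, 1, 5, 8, 2, 6]; 2 leaves entered; closest P12.

== RESULT ==
7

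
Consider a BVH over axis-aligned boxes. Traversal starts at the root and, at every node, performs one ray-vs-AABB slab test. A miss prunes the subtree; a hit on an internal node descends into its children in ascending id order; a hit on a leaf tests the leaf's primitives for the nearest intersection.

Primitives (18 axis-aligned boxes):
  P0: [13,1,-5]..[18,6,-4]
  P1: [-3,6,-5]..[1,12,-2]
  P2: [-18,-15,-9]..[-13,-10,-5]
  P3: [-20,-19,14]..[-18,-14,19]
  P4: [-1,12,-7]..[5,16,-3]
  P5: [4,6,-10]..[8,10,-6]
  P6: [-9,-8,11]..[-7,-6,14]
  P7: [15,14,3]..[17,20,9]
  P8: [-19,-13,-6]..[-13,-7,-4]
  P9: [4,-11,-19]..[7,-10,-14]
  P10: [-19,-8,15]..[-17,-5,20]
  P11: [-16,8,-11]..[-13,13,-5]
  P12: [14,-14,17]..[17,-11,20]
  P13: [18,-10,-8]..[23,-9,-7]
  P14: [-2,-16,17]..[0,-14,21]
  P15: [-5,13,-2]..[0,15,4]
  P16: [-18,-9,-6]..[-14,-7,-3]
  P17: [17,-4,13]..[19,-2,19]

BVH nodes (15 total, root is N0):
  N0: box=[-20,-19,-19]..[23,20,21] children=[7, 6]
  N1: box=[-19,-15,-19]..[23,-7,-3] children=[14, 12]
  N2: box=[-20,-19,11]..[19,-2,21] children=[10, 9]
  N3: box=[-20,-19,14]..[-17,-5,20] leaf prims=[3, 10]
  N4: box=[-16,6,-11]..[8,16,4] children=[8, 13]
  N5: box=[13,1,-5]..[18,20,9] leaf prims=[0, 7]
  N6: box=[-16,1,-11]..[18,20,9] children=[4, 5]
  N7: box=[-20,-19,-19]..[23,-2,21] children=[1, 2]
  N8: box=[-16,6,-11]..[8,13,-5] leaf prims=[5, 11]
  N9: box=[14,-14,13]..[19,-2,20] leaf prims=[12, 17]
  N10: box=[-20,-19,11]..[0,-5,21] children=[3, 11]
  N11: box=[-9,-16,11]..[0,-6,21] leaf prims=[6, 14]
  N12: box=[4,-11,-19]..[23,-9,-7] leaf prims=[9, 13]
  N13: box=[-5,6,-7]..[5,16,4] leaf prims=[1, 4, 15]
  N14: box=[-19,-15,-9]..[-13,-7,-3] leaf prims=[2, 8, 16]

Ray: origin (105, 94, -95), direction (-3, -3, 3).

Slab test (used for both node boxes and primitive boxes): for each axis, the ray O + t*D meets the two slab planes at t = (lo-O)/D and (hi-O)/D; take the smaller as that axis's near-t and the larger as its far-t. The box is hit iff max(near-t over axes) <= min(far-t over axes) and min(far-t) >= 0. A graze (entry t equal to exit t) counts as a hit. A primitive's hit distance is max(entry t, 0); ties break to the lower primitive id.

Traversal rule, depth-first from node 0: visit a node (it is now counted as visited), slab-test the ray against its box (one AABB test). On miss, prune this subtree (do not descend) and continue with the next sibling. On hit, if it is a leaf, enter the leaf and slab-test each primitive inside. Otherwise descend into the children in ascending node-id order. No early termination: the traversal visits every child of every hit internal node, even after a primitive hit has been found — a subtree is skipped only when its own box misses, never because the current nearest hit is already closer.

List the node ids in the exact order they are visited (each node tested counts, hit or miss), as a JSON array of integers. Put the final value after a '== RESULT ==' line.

Traverse from the root:
N0 x:[82/3,125/3] y:[74/3,113/3] z:[76/3,116/3] -> hit [82/3,113/3], descend [6, 7]
  N6 x:[29,121/3] y:[74/3,31] z:[28,104/3] -> hit [29,31], descend [4, 5]
    N4 x:[97/3,121/3] y:[26,88/3] z:[28,33] -> miss, prune
    N5 x:[29,92/3] y:[74/3,31] z:[30,104/3] -> hit [30,92/3] leaf, test {P0@t=30, P7(miss)}
  N7 x:[82/3,125/3] y:[32,113/3] z:[76/3,116/3] -> hit [32,113/3], descend [1, 2]
    N1 x:[82/3,124/3] y:[101/3,109/3] z:[76/3,92/3] -> miss, prune
    N2 x:[86/3,125/3] y:[32,113/3] z:[106/3,116/3] -> hit [106/3,113/3], descend [9, 10]
      N9 x:[86/3,91/3] y:[32,36] z:[36,115/3] -> miss, prune
      N10 x:[35,125/3] y:[33,113/3] z:[106/3,116/3] -> hit [106/3,113/3], descend [3, 11]
        N3 x:[122/3,125/3] y:[33,113/3] z:[109/3,115/3] -> miss, prune
        N11 x:[35,38] y:[100/3,110/3] z:[106/3,116/3] -> hit [106/3,110/3] leaf, test {P6(miss), P14(miss)}

order=[0, 6, 4, 5, 7, 1, 2, 9, 10, 3, 11]  |boxes|=11  |leaves|=2  hit=P0

== RESULT ==
[0, 6, 4, 5, 7, 1, 2, 9, 10, 3, 11]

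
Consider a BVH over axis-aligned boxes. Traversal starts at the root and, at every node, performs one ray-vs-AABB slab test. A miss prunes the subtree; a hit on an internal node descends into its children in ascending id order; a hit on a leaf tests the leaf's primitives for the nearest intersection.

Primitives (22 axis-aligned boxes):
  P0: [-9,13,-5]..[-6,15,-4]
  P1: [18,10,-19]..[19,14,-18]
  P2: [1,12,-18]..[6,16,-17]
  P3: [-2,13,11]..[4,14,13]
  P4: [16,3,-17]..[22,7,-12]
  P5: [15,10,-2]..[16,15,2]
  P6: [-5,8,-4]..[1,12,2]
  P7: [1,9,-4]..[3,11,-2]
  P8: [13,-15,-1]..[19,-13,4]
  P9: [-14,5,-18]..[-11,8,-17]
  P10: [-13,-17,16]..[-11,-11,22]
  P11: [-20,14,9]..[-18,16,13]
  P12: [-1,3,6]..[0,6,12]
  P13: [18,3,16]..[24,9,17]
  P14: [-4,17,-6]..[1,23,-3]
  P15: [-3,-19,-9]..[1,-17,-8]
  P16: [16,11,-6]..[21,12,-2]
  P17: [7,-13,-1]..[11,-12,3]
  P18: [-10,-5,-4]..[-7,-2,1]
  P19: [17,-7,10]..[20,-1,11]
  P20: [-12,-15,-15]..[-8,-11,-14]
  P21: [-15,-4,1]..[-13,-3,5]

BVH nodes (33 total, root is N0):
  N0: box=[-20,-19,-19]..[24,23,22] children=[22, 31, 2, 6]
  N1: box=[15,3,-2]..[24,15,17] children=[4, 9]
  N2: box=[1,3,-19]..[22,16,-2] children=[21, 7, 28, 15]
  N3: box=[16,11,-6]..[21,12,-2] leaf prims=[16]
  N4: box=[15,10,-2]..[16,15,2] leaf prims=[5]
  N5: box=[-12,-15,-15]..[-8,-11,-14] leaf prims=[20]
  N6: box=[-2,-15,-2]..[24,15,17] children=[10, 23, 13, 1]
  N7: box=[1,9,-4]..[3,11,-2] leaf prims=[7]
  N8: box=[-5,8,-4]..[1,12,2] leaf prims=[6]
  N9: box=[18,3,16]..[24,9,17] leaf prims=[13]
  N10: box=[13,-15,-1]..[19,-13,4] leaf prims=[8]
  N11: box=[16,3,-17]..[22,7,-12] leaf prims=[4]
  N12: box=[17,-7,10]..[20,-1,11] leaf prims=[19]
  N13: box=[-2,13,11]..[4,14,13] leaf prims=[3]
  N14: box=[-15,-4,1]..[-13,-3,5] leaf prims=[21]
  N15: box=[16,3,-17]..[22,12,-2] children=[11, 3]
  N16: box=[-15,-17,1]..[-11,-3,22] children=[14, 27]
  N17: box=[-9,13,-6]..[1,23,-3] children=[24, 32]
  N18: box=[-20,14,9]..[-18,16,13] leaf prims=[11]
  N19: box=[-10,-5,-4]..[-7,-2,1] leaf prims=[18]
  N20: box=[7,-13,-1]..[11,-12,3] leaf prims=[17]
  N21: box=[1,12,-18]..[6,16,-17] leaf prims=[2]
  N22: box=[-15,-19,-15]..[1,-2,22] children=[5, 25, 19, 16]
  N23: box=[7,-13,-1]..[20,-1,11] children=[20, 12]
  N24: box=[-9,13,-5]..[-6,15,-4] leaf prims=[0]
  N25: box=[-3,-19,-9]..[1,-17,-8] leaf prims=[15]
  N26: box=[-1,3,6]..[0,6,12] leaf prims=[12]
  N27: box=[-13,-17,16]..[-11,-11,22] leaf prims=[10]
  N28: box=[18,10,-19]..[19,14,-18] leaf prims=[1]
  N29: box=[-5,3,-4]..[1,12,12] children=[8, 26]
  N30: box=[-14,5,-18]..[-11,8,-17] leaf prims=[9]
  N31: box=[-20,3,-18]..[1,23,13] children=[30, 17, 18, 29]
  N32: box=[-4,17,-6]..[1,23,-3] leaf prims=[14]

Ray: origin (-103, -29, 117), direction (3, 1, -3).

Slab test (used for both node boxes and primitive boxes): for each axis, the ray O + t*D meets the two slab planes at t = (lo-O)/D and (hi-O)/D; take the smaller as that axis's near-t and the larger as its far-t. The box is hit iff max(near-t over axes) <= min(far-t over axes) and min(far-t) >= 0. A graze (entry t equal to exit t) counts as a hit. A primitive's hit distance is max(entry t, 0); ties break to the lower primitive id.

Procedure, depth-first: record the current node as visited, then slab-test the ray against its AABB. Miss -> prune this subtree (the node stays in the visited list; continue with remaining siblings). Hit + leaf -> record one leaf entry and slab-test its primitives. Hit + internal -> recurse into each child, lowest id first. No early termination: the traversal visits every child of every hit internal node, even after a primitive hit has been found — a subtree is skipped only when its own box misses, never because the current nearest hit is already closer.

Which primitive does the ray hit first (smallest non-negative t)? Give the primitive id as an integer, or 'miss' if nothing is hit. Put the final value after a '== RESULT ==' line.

Trace the traversal:
N0 x:[83/3,127/3] y:[10,52] z:[95/3,136/3] -> hit [95/3,127/3], descend [2, 6, 22, 31]
  N2 x:[104/3,125/3] y:[32,45] z:[119/3,136/3] -> hit [119/3,125/3], descend [7, 15, 21, 28]
    N7 x:[104/3,106/3] y:[38,40] z:[119/3,121/3] -> miss, prune
    N15 x:[119/3,125/3] y:[32,41] z:[119/3,134/3] -> hit [119/3,41], descend [3, 11]
      N3 x:[119/3,124/3] y:[40,41] z:[119/3,41] -> hit [40,41] leaf, test {P16@t=40}
      N11 x:[119/3,125/3] y:[32,36] z:[43,134/3] -> miss, prune
    N21 x:[104/3,109/3] y:[41,45] z:[134/3,45] -> miss, prune
    N28 x:[121/3,122/3] y:[39,43] z:[45,136/3] -> miss, prune
  N6 x:[101/3,127/3] y:[14,44] z:[100/3,119/3] -> hit [101/3,119/3], descend [1, 10, 13, 23]
    N1 x:[118/3,127/3] y:[32,44] z:[100/3,119/3] -> hit [118/3,119/3], descend [4, 9]
      N4 x:[118/3,119/3] y:[39,44] z:[115/3,119/3] -> hit [118/3,119/3] leaf, test {P5@t=118/3}
      N9 x:[121/3,127/3] y:[32,38] z:[100/3,101/3] -> miss, prune
    N10 x:[116/3,122/3] y:[14,16] z:[113/3,118/3] -> miss, prune
    N13 x:[101/3,107/3] y:[42,43] z:[104/3,106/3] -> miss, prune
    N23 x:[110/3,41] y:[16,28] z:[106/3,118/3] -> miss, prune
  N22 x:[88/3,104/3] y:[10,27] z:[95/3,44] -> miss, prune
  N31 x:[83/3,104/3] y:[32,52] z:[104/3,45] -> hit [104/3,104/3], descend [17, 18, 29, 30]
    N17 x:[94/3,104/3] y:[42,52] z:[40,41] -> miss, prune
    N18 x:[83/3,85/3] y:[43,45] z:[104/3,36] -> miss, prune
    N29 x:[98/3,104/3] y:[32,41] z:[35,121/3] -> miss, prune
    N30 x:[89/3,92/3] y:[34,37] z:[134/3,45] -> miss, prune

order=[0, 2, 7, 15, 3, 11, 21, 28, 6, 1, 4, 9, 10, 13, 23, 22, 31, 17, 18, 29, 30]  |boxes|=21  |leaves|=2  hit=P5

== RESULT ==
5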